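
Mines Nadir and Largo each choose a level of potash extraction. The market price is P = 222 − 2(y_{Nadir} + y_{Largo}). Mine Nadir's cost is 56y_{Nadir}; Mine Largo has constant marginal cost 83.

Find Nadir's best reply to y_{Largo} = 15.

34

Mine Nadir's profit: π = y_{Nadir}(222 − 2(y_{Nadir} + y_{Largo})) − 56y_{Nadir}.
∂π/∂y_{Nadir} = 166 − 4y_{Nadir} − 2y_{Largo} = 0, so y_{Nadir} = 41.5 − 0.5y_{Largo}.
At y_{Largo} = 15: y_{Nadir} = 41.5 − 0.5·15 = 34.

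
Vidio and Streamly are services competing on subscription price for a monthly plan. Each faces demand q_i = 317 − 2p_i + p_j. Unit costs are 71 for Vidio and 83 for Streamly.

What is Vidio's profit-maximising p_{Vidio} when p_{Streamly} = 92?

137.75

Vidio's profit: π = (p_{Vidio} − 71)(317 − 2p_{Vidio} + p_{Streamly}).
∂π/∂p_{Vidio} = 459 − 4p_{Vidio} + p_{Streamly} = 0 ⇒ p_{Vidio} = 114.75 + 0.25p_{Streamly}.
At p_{Streamly} = 92: p_{Vidio} = 114.75 + 0.25·92 = 137.75.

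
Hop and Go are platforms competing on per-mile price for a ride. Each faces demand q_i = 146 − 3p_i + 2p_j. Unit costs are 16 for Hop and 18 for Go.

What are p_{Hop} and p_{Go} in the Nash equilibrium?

Hop's profit: π = (p_{Hop} − 16)(146 − 3p_{Hop} + 2p_{Go}).
∂π/∂p_{Hop} = 194 − 6p_{Hop} + 2p_{Go} = 0 ⇒ p_{Hop} = 97/3 + (1/3)p_{Go}.
Similarly p_{Go} = 100/3 + (1/3)p_{Hop}.
Solving the two reaction functions simultaneously: (1 − (1/3)(1/3))p_{Hop} = 97/3 + (1/3)·(100/3), so (8/9)p_{Hop} = 391/9 and p_{Hop} = 48.875.
Then p_{Go} = 100/3 + (1/3)·48.875 = 49.625.

48.875, 49.625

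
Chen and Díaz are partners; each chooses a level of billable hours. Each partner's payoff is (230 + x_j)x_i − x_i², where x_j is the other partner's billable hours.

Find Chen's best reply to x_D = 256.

Chen's payoff is (230 + x_D)x_C − x_C².
∂π/∂x_C = 230 + x_D − 2x_C = 0, so x_C = 115 + 0.5x_D.
At x_D = 256: x_C = 115 + 0.5·256 = 243.

243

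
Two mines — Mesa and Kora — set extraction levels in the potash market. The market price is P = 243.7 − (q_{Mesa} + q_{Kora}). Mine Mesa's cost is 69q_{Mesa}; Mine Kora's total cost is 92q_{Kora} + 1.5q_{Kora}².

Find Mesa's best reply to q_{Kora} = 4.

85.35

Mine Mesa's profit: π = q_{Mesa}(243.7 − (q_{Mesa} + q_{Kora})) − 69q_{Mesa}.
∂π/∂q_{Mesa} = 174.7 − 2q_{Mesa} − q_{Kora} = 0, so q_{Mesa} = 87.35 − 0.5q_{Kora}.
At q_{Kora} = 4: q_{Mesa} = 87.35 − 0.5·4 = 85.35.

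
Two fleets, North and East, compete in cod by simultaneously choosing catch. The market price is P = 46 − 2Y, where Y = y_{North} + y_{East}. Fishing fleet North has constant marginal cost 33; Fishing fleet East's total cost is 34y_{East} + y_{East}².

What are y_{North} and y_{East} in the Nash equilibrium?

2.7, 1.1

Fishing fleet North's profit: π = y_{North}(46 − 2(y_{North} + y_{East})) − 33y_{North}.
∂π/∂y_{North} = 13 − 4y_{North} − 2y_{East} = 0, so y_{North} = 3.25 − 0.5y_{East}.
For East: ∂π/∂y_{East} = 12 − 6y_{East} − 2y_{North} = 0 ⇒ y_{East} = 2 − (1/3)y_{North}.
Solving the two reaction functions simultaneously: (1 − (−0.5)(−1/3))y_{North} = 3.25 − 0.5·2, so (5/6)y_{North} = 2.25 and y_{North} = 2.7.
Then y_{East} = 2 − (1/3)·2.7 = 1.1.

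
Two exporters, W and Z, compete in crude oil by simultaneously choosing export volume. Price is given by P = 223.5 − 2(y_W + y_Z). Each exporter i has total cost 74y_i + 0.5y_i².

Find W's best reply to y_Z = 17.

23.1

Exporter W's profit: π = y_W(223.5 − 2(y_W + y_Z)) − 74y_W − 0.5y_W².
∂π/∂y_W = 149.5 − 5y_W − 2y_Z = 0, so y_W = 29.9 − 0.4y_Z.
At y_Z = 17: y_W = 29.9 − 0.4·17 = 23.1.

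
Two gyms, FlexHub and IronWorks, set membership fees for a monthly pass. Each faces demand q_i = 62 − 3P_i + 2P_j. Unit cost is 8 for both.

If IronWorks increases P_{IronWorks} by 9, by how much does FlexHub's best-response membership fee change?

FlexHub's profit: π = (P_{FlexHub} − 8)(62 − 3P_{FlexHub} + 2P_{IronWorks}).
∂π/∂P_{FlexHub} = 86 − 6P_{FlexHub} + 2P_{IronWorks} = 0 ⇒ P_{FlexHub} = 43/3 + (1/3)P_{IronWorks}.
The reaction-function slope is 1/3, so a 9-unit rise in P_{IronWorks} moves P_{FlexHub} by 1/3 × 9 = 3. FlexHub's best response rises — the actions are strategic complements.

3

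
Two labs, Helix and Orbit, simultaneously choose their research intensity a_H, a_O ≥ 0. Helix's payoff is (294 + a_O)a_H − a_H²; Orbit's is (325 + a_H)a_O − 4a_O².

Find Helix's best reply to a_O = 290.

292

Expanding Helix's payoff: 294a_H + a_Oa_H − a_H².
∂π/∂a_H = 294 + a_O − 2a_H = 0, so a_H = 147 + 0.5a_O.
At a_O = 290: a_H = 147 + 0.5·290 = 292.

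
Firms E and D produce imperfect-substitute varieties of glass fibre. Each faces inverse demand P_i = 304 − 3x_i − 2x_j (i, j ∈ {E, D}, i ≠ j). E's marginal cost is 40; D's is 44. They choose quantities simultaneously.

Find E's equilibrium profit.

3316.6875

Firm E's profit: π = x_E(304 − 3x_E − 2x_D) − 40x_E.
∂π/∂x_E = 264 − 6x_E − 2x_D = 0 ⇒ x_E = 44 − (1/3)x_D.
Similarly x_D = 130/3 − (1/3)x_E.
Solving the two reaction functions simultaneously: (1 − (−1/3)(−1/3))x_E = 44 − (1/3)·(130/3), so (8/9)x_E = 266/9 and x_E = 33.25.
Then x_D = 130/3 − (1/3)·33.25 = 32.25.
P_E = 304 − 3·33.25 − 2·32.25 = 139.75.
Profit = (139.75 − 40)·33.25 = 3316.6875.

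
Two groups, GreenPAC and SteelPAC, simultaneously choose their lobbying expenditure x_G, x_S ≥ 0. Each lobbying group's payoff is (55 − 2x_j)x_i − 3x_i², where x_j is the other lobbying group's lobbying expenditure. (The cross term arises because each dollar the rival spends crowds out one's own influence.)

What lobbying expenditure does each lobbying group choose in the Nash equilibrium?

6.875

GreenPAC's payoff is (55 − 2x_S)x_G − 3x_G².
∂π/∂x_G = 55 − 2x_S − 6x_G = 0, so x_G = 55/6 − (1/3)x_S.
The game is symmetric, so in equilibrium x_S = x_G: the reaction function gives (4/3)x_G = 55/6, hence x_G = 6.875.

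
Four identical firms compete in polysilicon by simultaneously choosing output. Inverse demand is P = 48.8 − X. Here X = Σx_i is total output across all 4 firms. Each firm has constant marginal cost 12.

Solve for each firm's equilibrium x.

7.36

A representative firm's profit is π_i = x_i(48.8 − X) − 12x_i, with X = x_i + Σ_{j≠i} x_j.
First-order condition: 36.8 − 2x_i − Σ_{j≠i} x_j = 0.
With identical firms, set every x_j = x: then 36.8 − 2x − 3x = 0, i.e. x = 36.8/5 = 7.36.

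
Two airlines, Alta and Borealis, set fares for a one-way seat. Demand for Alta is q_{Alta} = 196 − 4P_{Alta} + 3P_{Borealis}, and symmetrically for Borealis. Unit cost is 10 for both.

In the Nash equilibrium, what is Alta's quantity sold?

Alta's profit: π = (P_{Alta} − 10)(196 − 4P_{Alta} + 3P_{Borealis}).
∂π/∂P_{Alta} = 236 − 8P_{Alta} + 3P_{Borealis} = 0 ⇒ P_{Alta} = 29.5 + 0.375P_{Borealis}.
By symmetry P_{Borealis} = P_{Alta}; substituting into the reaction function, 0.625P_{Alta} = 29.5 and P_{Alta} = 47.2.
q_{Alta} = 196 − 4·47.2 + 3·47.2 = 148.8.

148.8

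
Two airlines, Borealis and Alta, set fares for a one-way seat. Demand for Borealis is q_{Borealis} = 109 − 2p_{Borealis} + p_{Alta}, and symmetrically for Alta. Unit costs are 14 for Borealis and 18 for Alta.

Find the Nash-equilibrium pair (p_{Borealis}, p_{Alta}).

Borealis's profit: π = (p_{Borealis} − 14)(109 − 2p_{Borealis} + p_{Alta}).
∂π/∂p_{Borealis} = 137 − 4p_{Borealis} + p_{Alta} = 0 ⇒ p_{Borealis} = 34.25 + 0.25p_{Alta}.
Similarly p_{Alta} = 36.25 + 0.25p_{Borealis}.
Plugging p_{Alta} into Borealis's best response: p_{Borealis} = 34.25 + 0.25(36.25 + 0.25p_{Borealis}) ⇒ 0.9375p_{Borealis} = 43.3125, so p_{Borealis} = 46.2.
Then p_{Alta} = 36.25 + 0.25·46.2 = 47.8.

46.2, 47.8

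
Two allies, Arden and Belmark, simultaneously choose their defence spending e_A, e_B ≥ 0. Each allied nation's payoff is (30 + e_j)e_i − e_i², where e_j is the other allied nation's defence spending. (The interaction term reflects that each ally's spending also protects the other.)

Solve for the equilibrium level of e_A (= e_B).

30

Arden's payoff is (30 + e_B)e_A − e_A².
∂π/∂e_A = 30 + e_B − 2e_A = 0, so e_A = 15 + 0.5e_B.
By symmetry e_B = e_A; substituting into the reaction function, 0.5e_A = 15 and e_A = 30.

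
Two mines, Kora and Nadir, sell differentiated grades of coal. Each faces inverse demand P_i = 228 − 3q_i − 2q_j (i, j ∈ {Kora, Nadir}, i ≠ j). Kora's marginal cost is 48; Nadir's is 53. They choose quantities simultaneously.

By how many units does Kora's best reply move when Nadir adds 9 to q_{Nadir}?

Mine Kora's profit: π = q_{Kora}(228 − 3q_{Kora} − 2q_{Nadir}) − 48q_{Kora}.
∂π/∂q_{Kora} = 180 − 6q_{Kora} − 2q_{Nadir} = 0 ⇒ q_{Kora} = 30 − (1/3)q_{Nadir}.
The reaction-function slope is −1/3, so a 9-unit rise in q_{Nadir} moves q_{Kora} by −1/3 × 9 = −3. Kora's best response falls — the actions are strategic substitutes.

-3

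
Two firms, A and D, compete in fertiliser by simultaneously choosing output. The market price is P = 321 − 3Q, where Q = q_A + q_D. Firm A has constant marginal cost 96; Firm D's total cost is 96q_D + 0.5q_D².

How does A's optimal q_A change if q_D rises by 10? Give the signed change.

Firm A's profit: π = q_A(321 − 3(q_A + q_D)) − 96q_A.
∂π/∂q_A = 225 − 6q_A − 3q_D = 0, so q_A = 37.5 − 0.5q_D.
The reaction-function slope is −0.5, so a 10-unit rise in q_D moves q_A by −0.5 × 10 = −5. A's best response falls — the actions are strategic substitutes.

-5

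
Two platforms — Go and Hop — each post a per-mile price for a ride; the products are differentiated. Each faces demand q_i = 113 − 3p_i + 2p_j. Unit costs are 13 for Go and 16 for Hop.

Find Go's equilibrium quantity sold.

76.6875

Go's profit: π = (p_{Go} − 13)(113 − 3p_{Go} + 2p_{Hop}).
∂π/∂p_{Go} = 152 − 6p_{Go} + 2p_{Hop} = 0 ⇒ p_{Go} = 76/3 + (1/3)p_{Hop}.
Similarly p_{Hop} = 161/6 + (1/3)p_{Go}.
Substituting the second reaction function into the first: p_{Go} = 76/3 + (1/3)(161/6 + (1/3)p_{Go}), which gives (8/9)p_{Go} = 617/18 ⇒ p_{Go} = 38.5625.
Then p_{Hop} = 161/6 + (1/3)·38.5625 = 39.6875.
q_{Go} = 113 − 3·38.5625 + 2·39.6875 = 76.6875.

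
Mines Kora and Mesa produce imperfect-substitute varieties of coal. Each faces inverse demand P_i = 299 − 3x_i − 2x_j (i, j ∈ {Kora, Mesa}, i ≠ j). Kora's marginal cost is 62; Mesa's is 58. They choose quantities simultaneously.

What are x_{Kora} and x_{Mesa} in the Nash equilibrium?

Mine Kora's profit: π = x_{Kora}(299 − 3x_{Kora} − 2x_{Mesa}) − 62x_{Kora}.
∂π/∂x_{Kora} = 237 − 6x_{Kora} − 2x_{Mesa} = 0 ⇒ x_{Kora} = 39.5 − (1/3)x_{Mesa}.
Similarly x_{Mesa} = 241/6 − (1/3)x_{Kora}.
Solving the two reaction functions simultaneously: (1 − (−1/3)(−1/3))x_{Kora} = 39.5 − (1/3)·(241/6), so (8/9)x_{Kora} = 235/9 and x_{Kora} = 29.375.
Then x_{Mesa} = 241/6 − (1/3)·29.375 = 30.375.

29.375, 30.375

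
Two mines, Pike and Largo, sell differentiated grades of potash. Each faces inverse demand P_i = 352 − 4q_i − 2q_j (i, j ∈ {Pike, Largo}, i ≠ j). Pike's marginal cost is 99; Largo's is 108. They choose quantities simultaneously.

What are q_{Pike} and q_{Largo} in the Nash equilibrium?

25.6, 24.1

Mine Pike's profit: π = q_{Pike}(352 − 4q_{Pike} − 2q_{Largo}) − 99q_{Pike}.
∂π/∂q_{Pike} = 253 − 8q_{Pike} − 2q_{Largo} = 0 ⇒ q_{Pike} = 31.625 − 0.25q_{Largo}.
Similarly q_{Largo} = 30.5 − 0.25q_{Pike}.
Substituting the second reaction function into the first: q_{Pike} = 31.625 − 0.25(30.5 − 0.25q_{Pike}), which gives 0.9375q_{Pike} = 24 ⇒ q_{Pike} = 25.6.
Then q_{Largo} = 30.5 − 0.25·25.6 = 24.1.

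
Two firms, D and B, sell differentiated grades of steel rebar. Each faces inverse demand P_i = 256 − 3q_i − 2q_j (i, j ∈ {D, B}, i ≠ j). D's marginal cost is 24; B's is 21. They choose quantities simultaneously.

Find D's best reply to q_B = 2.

Firm D's profit: π = q_D(256 − 3q_D − 2q_B) − 24q_D.
∂π/∂q_D = 232 − 6q_D − 2q_B = 0 ⇒ q_D = 116/3 − (1/3)q_B.
At q_B = 2: q_D = 116/3 − (1/3)·2 = 38.

38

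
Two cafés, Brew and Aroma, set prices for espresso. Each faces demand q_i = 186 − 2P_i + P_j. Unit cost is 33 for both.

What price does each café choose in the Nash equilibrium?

Brew's profit: π = (P_{Brew} − 33)(186 − 2P_{Brew} + P_{Aroma}).
∂π/∂P_{Brew} = 252 − 4P_{Brew} + P_{Aroma} = 0 ⇒ P_{Brew} = 63 + 0.25P_{Aroma}.
The game is symmetric, so in equilibrium P_{Aroma} = P_{Brew}: the reaction function gives 0.75P_{Brew} = 63, hence P_{Brew} = 84.

84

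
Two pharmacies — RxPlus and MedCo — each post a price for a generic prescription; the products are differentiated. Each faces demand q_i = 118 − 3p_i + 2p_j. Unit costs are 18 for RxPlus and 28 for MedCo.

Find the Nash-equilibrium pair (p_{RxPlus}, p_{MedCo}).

44.875, 48.625

RxPlus's profit: π = (p_{RxPlus} − 18)(118 − 3p_{RxPlus} + 2p_{MedCo}).
∂π/∂p_{RxPlus} = 172 − 6p_{RxPlus} + 2p_{MedCo} = 0 ⇒ p_{RxPlus} = 86/3 + (1/3)p_{MedCo}.
Similarly p_{MedCo} = 101/3 + (1/3)p_{RxPlus}.
Plugging p_{MedCo} into RxPlus's best response: p_{RxPlus} = 86/3 + (1/3)(101/3 + (1/3)p_{RxPlus}) ⇒ (8/9)p_{RxPlus} = 359/9, so p_{RxPlus} = 44.875.
Then p_{MedCo} = 101/3 + (1/3)·44.875 = 48.625.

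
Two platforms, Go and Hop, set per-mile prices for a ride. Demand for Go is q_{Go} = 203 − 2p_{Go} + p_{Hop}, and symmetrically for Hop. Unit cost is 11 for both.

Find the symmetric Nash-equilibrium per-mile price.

Go's profit: π = (p_{Go} − 11)(203 − 2p_{Go} + p_{Hop}).
∂π/∂p_{Go} = 225 − 4p_{Go} + p_{Hop} = 0 ⇒ p_{Go} = 56.25 + 0.25p_{Hop}.
Setting p_{Go} = p_{Hop} in the reaction function: p_{Go} = 56.25 + 0.25p_{Go}, so p_{Go} = 56.25 / 0.75 = 75.

75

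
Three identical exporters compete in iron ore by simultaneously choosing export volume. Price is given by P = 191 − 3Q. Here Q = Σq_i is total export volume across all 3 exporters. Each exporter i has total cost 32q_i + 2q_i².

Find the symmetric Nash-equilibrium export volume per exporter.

A representative exporter's profit is π_i = q_i(191 − 3Q) − 32q_i − 2q_i², with Q = q_i + Σ_{j≠i} q_j.
First-order condition: 159 − 10q_i − 3Σ_{j≠i} q_j = 0.
Imposing symmetry (q_j = q for all j) turns Σ_{j≠i} q_j into 2q, so 159 = 16q and q = 9.9375.

9.9375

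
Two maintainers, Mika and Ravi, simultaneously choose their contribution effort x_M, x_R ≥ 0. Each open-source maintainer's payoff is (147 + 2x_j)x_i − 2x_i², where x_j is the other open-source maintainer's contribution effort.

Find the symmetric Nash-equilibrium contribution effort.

Mika's payoff is (147 + 2x_R)x_M − 2x_M².
∂π/∂x_M = 147 + 2x_R − 4x_M = 0, so x_M = 36.75 + 0.5x_R.
The game is symmetric, so in equilibrium x_R = x_M: the reaction function gives 0.5x_M = 36.75, hence x_M = 73.5.

73.5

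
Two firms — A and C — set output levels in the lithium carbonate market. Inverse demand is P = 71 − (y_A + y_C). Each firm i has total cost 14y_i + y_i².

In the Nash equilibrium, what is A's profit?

259.92

Firm A's profit: π = y_A(71 − (y_A + y_C)) − 14y_A − y_A².
∂π/∂y_A = 57 − 4y_A − y_C = 0, so y_A = 14.25 − 0.25y_C.
Setting y_A = y_C in the reaction function: y_A = 14.25 − 0.25y_A, so y_A = 14.25 / 1.25 = 11.4.
Price P = 71 − 22.8 = 48.2.
A's profit: (48.2 − 14)·11.4 − (11.4)² = 259.92.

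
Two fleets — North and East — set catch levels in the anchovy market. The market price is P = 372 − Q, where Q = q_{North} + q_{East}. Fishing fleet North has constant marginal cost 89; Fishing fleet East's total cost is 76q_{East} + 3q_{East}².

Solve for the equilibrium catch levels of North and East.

131.2, 20.6

Fishing fleet North's profit: π = q_{North}(372 − (q_{North} + q_{East})) − 89q_{North}.
∂π/∂q_{North} = 283 − 2q_{North} − q_{East} = 0, so q_{North} = 141.5 − 0.5q_{East}.
For East: ∂π/∂q_{East} = 296 − 8q_{East} − q_{North} = 0 ⇒ q_{East} = 37 − 0.125q_{North}.
Plugging q_{East} into North's best response: q_{North} = 141.5 − 0.5(37 − 0.125q_{North}) ⇒ 0.9375q_{North} = 123, so q_{North} = 131.2.
Then q_{East} = 37 − 0.125·131.2 = 20.6.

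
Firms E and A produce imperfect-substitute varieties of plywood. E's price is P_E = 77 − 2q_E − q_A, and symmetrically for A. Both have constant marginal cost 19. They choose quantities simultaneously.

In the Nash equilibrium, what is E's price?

Firm E's profit: π = q_E(77 − 2q_E − q_A) − 19q_E.
∂π/∂q_E = 58 − 4q_E − q_A = 0 ⇒ q_E = 14.5 − 0.25q_A.
Setting q_E = q_A in the reaction function: q_E = 14.5 − 0.25q_E, so q_E = 14.5 / 1.25 = 11.6.
P_E = 77 − 2·11.6 − 11.6 = 42.2.

42.2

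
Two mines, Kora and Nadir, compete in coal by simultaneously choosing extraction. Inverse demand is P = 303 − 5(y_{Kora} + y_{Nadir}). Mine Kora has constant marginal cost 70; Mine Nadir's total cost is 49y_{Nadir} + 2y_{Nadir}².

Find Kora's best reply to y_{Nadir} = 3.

Mine Kora's profit: π = y_{Kora}(303 − 5(y_{Kora} + y_{Nadir})) − 70y_{Kora}.
∂π/∂y_{Kora} = 233 − 10y_{Kora} − 5y_{Nadir} = 0, so y_{Kora} = 23.3 − 0.5y_{Nadir}.
At y_{Nadir} = 3: y_{Kora} = 23.3 − 0.5·3 = 21.8.

21.8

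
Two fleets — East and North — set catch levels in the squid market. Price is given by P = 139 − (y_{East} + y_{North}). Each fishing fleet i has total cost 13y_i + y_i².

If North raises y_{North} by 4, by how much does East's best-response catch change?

-1

Fishing fleet East's profit: π = y_{East}(139 − (y_{East} + y_{North})) − 13y_{East} − y_{East}².
∂π/∂y_{East} = 126 − 4y_{East} − y_{North} = 0, so y_{East} = 31.5 − 0.25y_{North}.
The reaction-function slope is −0.25, so a 4-unit rise in y_{North} moves y_{East} by −0.25 × 4 = −1. East's best response falls — the actions are strategic substitutes.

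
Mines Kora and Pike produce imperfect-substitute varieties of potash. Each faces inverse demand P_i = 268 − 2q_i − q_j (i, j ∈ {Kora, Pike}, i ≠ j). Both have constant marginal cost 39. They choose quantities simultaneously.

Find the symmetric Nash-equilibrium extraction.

Mine Kora's profit: π = q_{Kora}(268 − 2q_{Kora} − q_{Pike}) − 39q_{Kora}.
∂π/∂q_{Kora} = 229 − 4q_{Kora} − q_{Pike} = 0 ⇒ q_{Kora} = 57.25 − 0.25q_{Pike}.
By symmetry q_{Pike} = q_{Kora}; substituting into the reaction function, 1.25q_{Kora} = 57.25 and q_{Kora} = 45.8.

45.8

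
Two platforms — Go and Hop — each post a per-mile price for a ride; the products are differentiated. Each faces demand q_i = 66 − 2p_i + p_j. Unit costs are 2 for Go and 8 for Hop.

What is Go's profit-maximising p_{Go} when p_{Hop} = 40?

27.5

Go's profit: π = (p_{Go} − 2)(66 − 2p_{Go} + p_{Hop}).
∂π/∂p_{Go} = 70 − 4p_{Go} + p_{Hop} = 0 ⇒ p_{Go} = 17.5 + 0.25p_{Hop}.
At p_{Hop} = 40: p_{Go} = 17.5 + 0.25·40 = 27.5.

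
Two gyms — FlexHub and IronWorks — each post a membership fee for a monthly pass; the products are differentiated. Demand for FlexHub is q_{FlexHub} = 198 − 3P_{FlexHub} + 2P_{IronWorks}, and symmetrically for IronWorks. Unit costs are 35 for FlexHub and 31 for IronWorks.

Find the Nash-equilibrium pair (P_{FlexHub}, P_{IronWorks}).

75, 73.5

FlexHub's profit: π = (P_{FlexHub} − 35)(198 − 3P_{FlexHub} + 2P_{IronWorks}).
∂π/∂P_{FlexHub} = 303 − 6P_{FlexHub} + 2P_{IronWorks} = 0 ⇒ P_{FlexHub} = 50.5 + (1/3)P_{IronWorks}.
Similarly P_{IronWorks} = 48.5 + (1/3)P_{FlexHub}.
Solving the two reaction functions simultaneously: (1 − (1/3)(1/3))P_{FlexHub} = 50.5 + (1/3)·48.5, so (8/9)P_{FlexHub} = 200/3 and P_{FlexHub} = 75.
Then P_{IronWorks} = 48.5 + (1/3)·75 = 73.5.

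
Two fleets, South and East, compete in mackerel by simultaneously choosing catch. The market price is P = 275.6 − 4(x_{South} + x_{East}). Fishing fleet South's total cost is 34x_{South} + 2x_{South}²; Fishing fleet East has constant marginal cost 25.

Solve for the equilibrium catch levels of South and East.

Fishing fleet South's profit: π = x_{South}(275.6 − 4(x_{South} + x_{East})) − 34x_{South} − 2x_{South}².
∂π/∂x_{South} = 241.6 − 12x_{South} − 4x_{East} = 0, so x_{South} = 302/15 − (1/3)x_{East}.
For East: ∂π/∂x_{East} = 250.6 − 8x_{East} − 4x_{South} = 0 ⇒ x_{East} = 31.325 − 0.5x_{South}.
Substituting the second reaction function into the first: x_{South} = 302/15 − (1/3)(31.325 − 0.5x_{South}), which gives (5/6)x_{South} = 1163/120 ⇒ x_{South} = 11.63.
Then x_{East} = 31.325 − 0.5·11.63 = 25.51.

11.63, 25.51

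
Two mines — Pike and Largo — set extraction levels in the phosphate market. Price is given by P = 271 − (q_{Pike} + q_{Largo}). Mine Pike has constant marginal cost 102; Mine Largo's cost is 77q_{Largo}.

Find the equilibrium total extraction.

121

Mine Pike's profit: π = q_{Pike}(271 − (q_{Pike} + q_{Largo})) − 102q_{Pike}.
∂π/∂q_{Pike} = 169 − 2q_{Pike} − q_{Largo} = 0, so q_{Pike} = 84.5 − 0.5q_{Largo}.
By the same steps for Largo: q_{Largo} = 97 − 0.5q_{Pike}.
Solving the two reaction functions simultaneously: (1 − (−0.5)(−0.5))q_{Pike} = 84.5 − 0.5·97, so 0.75q_{Pike} = 36 and q_{Pike} = 48.
Then q_{Largo} = 97 − 0.5·48 = 73.
Total extraction: 48 + 73 = 121.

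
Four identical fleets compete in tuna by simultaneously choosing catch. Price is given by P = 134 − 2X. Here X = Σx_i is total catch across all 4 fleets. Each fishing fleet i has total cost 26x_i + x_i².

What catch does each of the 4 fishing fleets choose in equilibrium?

A representative fishing fleet's profit is π_i = x_i(134 − 2X) − 26x_i − x_i², with X = x_i + Σ_{j≠i} x_j.
First-order condition: 108 − 6x_i − 2Σ_{j≠i} x_j = 0.
Imposing symmetry (x_j = x for all j) turns Σ_{j≠i} x_j into 3x, so 108 = 12x and x = 9.

9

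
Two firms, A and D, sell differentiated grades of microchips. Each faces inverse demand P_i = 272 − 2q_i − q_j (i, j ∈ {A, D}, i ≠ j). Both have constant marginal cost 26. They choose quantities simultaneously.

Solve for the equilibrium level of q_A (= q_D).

49.2

Firm A's profit: π = q_A(272 − 2q_A − q_D) − 26q_A.
∂π/∂q_A = 246 − 4q_A − q_D = 0 ⇒ q_A = 61.5 − 0.25q_D.
By symmetry q_D = q_A; substituting into the reaction function, 1.25q_A = 61.5 and q_A = 49.2.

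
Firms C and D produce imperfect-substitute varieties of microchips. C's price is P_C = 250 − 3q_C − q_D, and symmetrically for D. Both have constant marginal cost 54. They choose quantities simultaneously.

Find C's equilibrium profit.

2352

Firm C's profit: π = q_C(250 − 3q_C − q_D) − 54q_C.
∂π/∂q_C = 196 − 6q_C − q_D = 0 ⇒ q_C = 98/3 − (1/6)q_D.
The game is symmetric, so in equilibrium q_D = q_C: the reaction function gives (7/6)q_C = 98/3, hence q_C = 28.
P_C = 250 − 3·28 − 28 = 138.
Profit = (138 − 54)·28 = 2352.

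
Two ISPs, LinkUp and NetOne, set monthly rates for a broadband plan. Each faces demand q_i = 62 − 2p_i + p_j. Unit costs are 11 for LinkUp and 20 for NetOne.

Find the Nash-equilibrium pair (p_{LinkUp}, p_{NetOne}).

29.2, 32.8

LinkUp's profit: π = (p_{LinkUp} − 11)(62 − 2p_{LinkUp} + p_{NetOne}).
∂π/∂p_{LinkUp} = 84 − 4p_{LinkUp} + p_{NetOne} = 0 ⇒ p_{LinkUp} = 21 + 0.25p_{NetOne}.
Similarly p_{NetOne} = 25.5 + 0.25p_{LinkUp}.
Solving the two reaction functions simultaneously: (1 − (0.25)(0.25))p_{LinkUp} = 21 + 0.25·25.5, so 0.9375p_{LinkUp} = 27.375 and p_{LinkUp} = 29.2.
Then p_{NetOne} = 25.5 + 0.25·29.2 = 32.8.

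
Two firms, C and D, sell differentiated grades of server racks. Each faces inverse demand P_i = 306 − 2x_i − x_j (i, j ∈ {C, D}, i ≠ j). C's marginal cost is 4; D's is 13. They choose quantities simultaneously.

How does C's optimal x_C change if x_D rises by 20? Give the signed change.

Firm C's profit: π = x_C(306 − 2x_C − x_D) − 4x_C.
∂π/∂x_C = 302 − 4x_C − x_D = 0 ⇒ x_C = 75.5 − 0.25x_D.
The reaction-function slope is −0.25, so a 20-unit rise in x_D moves x_C by −0.25 × 20 = −5. C's best response falls — the actions are strategic substitutes.

-5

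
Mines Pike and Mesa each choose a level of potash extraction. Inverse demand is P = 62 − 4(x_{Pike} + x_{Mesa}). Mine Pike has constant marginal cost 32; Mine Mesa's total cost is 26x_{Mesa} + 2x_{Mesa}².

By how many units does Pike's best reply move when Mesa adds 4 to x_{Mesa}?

-2

Mine Pike's profit: π = x_{Pike}(62 − 4(x_{Pike} + x_{Mesa})) − 32x_{Pike}.
∂π/∂x_{Pike} = 30 − 8x_{Pike} − 4x_{Mesa} = 0, so x_{Pike} = 3.75 − 0.5x_{Mesa}.
The reaction-function slope is −0.5, so a 4-unit rise in x_{Mesa} moves x_{Pike} by −0.5 × 4 = −2. Pike's best response falls — the actions are strategic substitutes.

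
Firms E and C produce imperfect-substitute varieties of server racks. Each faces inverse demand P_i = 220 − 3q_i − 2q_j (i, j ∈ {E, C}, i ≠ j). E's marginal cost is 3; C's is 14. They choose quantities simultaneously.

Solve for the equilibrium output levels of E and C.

Firm E's profit: π = q_E(220 − 3q_E − 2q_C) − 3q_E.
∂π/∂q_E = 217 − 6q_E − 2q_C = 0 ⇒ q_E = 217/6 − (1/3)q_C.
Similarly q_C = 103/3 − (1/3)q_E.
Substituting the second reaction function into the first: q_E = 217/6 − (1/3)(103/3 − (1/3)q_E), which gives (8/9)q_E = 445/18 ⇒ q_E = 27.8125.
Then q_C = 103/3 − (1/3)·27.8125 = 25.0625.

27.8125, 25.0625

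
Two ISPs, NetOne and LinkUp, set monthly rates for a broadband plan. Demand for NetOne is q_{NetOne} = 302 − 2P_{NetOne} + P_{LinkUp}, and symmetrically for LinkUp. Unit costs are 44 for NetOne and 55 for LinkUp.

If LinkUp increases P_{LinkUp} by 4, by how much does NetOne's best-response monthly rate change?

NetOne's profit: π = (P_{NetOne} − 44)(302 − 2P_{NetOne} + P_{LinkUp}).
∂π/∂P_{NetOne} = 390 − 4P_{NetOne} + P_{LinkUp} = 0 ⇒ P_{NetOne} = 97.5 + 0.25P_{LinkUp}.
The reaction-function slope is 0.25, so a 4-unit rise in P_{LinkUp} moves P_{NetOne} by 0.25 × 4 = 1. NetOne's best response rises — the actions are strategic complements.

1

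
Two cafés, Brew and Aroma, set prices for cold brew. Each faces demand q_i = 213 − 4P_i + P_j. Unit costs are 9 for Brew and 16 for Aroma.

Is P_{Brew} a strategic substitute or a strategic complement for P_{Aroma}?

strategic complements

Brew's profit: π = (P_{Brew} − 9)(213 − 4P_{Brew} + P_{Aroma}).
∂π/∂P_{Brew} = 249 − 8P_{Brew} + P_{Aroma} = 0 ⇒ P_{Brew} = 31.125 + 0.125P_{Aroma}.
The best-response slope dP_{Brew}/dP_{Aroma} = 0.125 > 0: the reaction function is upward-sloping, so the choices are strategic complements.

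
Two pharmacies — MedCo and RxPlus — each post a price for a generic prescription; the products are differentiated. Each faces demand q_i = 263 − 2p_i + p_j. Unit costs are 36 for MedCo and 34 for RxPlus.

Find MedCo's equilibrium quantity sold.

150.8

MedCo's profit: π = (p_{MedCo} − 36)(263 − 2p_{MedCo} + p_{RxPlus}).
∂π/∂p_{MedCo} = 335 − 4p_{MedCo} + p_{RxPlus} = 0 ⇒ p_{MedCo} = 83.75 + 0.25p_{RxPlus}.
Similarly p_{RxPlus} = 82.75 + 0.25p_{MedCo}.
Substituting the second reaction function into the first: p_{MedCo} = 83.75 + 0.25(82.75 + 0.25p_{MedCo}), which gives 0.9375p_{MedCo} = 104.4375 ⇒ p_{MedCo} = 111.4.
Then p_{RxPlus} = 82.75 + 0.25·111.4 = 110.6.
q_{MedCo} = 263 − 2·111.4 + 110.6 = 150.8.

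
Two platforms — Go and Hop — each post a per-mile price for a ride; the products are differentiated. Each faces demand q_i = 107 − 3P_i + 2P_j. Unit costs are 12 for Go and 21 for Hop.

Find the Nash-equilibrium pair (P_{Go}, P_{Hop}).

Go's profit: π = (P_{Go} − 12)(107 − 3P_{Go} + 2P_{Hop}).
∂π/∂P_{Go} = 143 − 6P_{Go} + 2P_{Hop} = 0 ⇒ P_{Go} = 143/6 + (1/3)P_{Hop}.
Similarly P_{Hop} = 85/3 + (1/3)P_{Go}.
Plugging P_{Hop} into Go's best response: P_{Go} = 143/6 + (1/3)(85/3 + (1/3)P_{Go}) ⇒ (8/9)P_{Go} = 599/18, so P_{Go} = 37.4375.
Then P_{Hop} = 85/3 + (1/3)·37.4375 = 40.8125.

37.4375, 40.8125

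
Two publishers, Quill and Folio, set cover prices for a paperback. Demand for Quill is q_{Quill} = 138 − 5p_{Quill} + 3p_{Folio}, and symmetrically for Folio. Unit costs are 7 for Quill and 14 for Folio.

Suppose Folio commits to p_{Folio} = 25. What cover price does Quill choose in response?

24.8

Quill's profit: π = (p_{Quill} − 7)(138 − 5p_{Quill} + 3p_{Folio}).
∂π/∂p_{Quill} = 173 − 10p_{Quill} + 3p_{Folio} = 0 ⇒ p_{Quill} = 17.3 + 0.3p_{Folio}.
At p_{Folio} = 25: p_{Quill} = 17.3 + 0.3·25 = 24.8.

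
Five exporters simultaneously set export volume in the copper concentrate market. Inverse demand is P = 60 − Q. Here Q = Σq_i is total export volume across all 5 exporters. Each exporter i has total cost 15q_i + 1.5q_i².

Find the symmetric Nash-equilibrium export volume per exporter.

5

A representative exporter's profit is π_i = q_i(60 − Q) − 15q_i − 1.5q_i², with Q = q_i + Σ_{j≠i} q_j.
First-order condition: 45 − 5q_i − Σ_{j≠i} q_j = 0.
In a symmetric equilibrium every exporter chooses the same q, so Σ_{j≠i} q_j = 4q. The condition becomes 45 − 9q = 0, giving q = 45/9 = 5.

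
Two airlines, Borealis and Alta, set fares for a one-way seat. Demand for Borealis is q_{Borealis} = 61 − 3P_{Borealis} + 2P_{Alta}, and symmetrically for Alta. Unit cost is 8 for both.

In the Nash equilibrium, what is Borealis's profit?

526.6875

Borealis's profit: π = (P_{Borealis} − 8)(61 − 3P_{Borealis} + 2P_{Alta}).
∂π/∂P_{Borealis} = 85 − 6P_{Borealis} + 2P_{Alta} = 0 ⇒ P_{Borealis} = 85/6 + (1/3)P_{Alta}.
Setting P_{Borealis} = P_{Alta} in the reaction function: P_{Borealis} = 85/6 + (1/3)P_{Borealis}, so P_{Borealis} = (85/6) / (2/3) = 21.25.
q_{Borealis} = 61 − 3·21.25 + 2·21.25 = 39.75.
Profit = (21.25 − 8)·39.75 = 526.6875.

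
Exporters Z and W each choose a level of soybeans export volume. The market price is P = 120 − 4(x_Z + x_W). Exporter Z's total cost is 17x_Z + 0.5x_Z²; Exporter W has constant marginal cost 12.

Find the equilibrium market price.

52

Exporter Z's profit: π = x_Z(120 − 4(x_Z + x_W)) − 17x_Z − 0.5x_Z².
∂π/∂x_Z = 103 − 9x_Z − 4x_W = 0, so x_Z = 103/9 − (4/9)x_W.
For W: ∂π/∂x_W = 108 − 8x_W − 4x_Z = 0 ⇒ x_W = 13.5 − 0.5x_Z.
Solving the two reaction functions simultaneously: (1 − (−4/9)(−0.5))x_Z = 103/9 − (4/9)·13.5, so (7/9)x_Z = 49/9 and x_Z = 7.
Then x_W = 13.5 − 0.5·7 = 10.
Equilibrium price: P = 120 − 4·17 = 52.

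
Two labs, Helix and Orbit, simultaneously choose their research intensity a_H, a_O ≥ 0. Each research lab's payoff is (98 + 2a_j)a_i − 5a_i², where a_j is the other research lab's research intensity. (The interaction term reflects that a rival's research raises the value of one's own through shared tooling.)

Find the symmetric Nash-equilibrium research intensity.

12.25

Helix's payoff is (98 + 2a_O)a_H − 5a_H².
∂π/∂a_H = 98 + 2a_O − 10a_H = 0, so a_H = 9.8 + 0.2a_O.
By symmetry a_O = a_H; substituting into the reaction function, 0.8a_H = 9.8 and a_H = 12.25.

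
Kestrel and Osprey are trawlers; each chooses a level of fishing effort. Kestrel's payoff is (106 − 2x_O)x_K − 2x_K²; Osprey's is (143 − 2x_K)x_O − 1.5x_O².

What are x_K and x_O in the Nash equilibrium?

4, 45

Expanding Kestrel's payoff: 106x_K − 2x_Ox_K − 2x_K².
∂π/∂x_K = 106 − 2x_O − 4x_K = 0, so x_K = 26.5 − 0.5x_O.
Likewise for Osprey: x_O = 143/3 − (2/3)x_K.
Solving the two reaction functions simultaneously: (1 − (−0.5)(−2/3))x_K = 26.5 − 0.5·(143/3), so (2/3)x_K = 8/3 and x_K = 4.
Then x_O = 143/3 − (2/3)·4 = 45.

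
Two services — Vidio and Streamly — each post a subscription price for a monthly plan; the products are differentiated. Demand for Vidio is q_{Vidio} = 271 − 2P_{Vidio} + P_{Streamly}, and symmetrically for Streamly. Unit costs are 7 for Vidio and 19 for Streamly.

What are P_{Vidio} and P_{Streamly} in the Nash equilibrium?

Vidio's profit: π = (P_{Vidio} − 7)(271 − 2P_{Vidio} + P_{Streamly}).
∂π/∂P_{Vidio} = 285 − 4P_{Vidio} + P_{Streamly} = 0 ⇒ P_{Vidio} = 71.25 + 0.25P_{Streamly}.
Similarly P_{Streamly} = 77.25 + 0.25P_{Vidio}.
Solving the two reaction functions simultaneously: (1 − (0.25)(0.25))P_{Vidio} = 71.25 + 0.25·77.25, so 0.9375P_{Vidio} = 90.5625 and P_{Vidio} = 96.6.
Then P_{Streamly} = 77.25 + 0.25·96.6 = 101.4.

96.6, 101.4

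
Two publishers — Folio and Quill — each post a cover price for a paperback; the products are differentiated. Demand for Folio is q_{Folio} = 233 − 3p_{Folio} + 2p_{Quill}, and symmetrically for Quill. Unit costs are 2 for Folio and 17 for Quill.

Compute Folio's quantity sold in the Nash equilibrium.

181.6875

Folio's profit: π = (p_{Folio} − 2)(233 − 3p_{Folio} + 2p_{Quill}).
∂π/∂p_{Folio} = 239 − 6p_{Folio} + 2p_{Quill} = 0 ⇒ p_{Folio} = 239/6 + (1/3)p_{Quill}.
Similarly p_{Quill} = 142/3 + (1/3)p_{Folio}.
Plugging p_{Quill} into Folio's best response: p_{Folio} = 239/6 + (1/3)(142/3 + (1/3)p_{Folio}) ⇒ (8/9)p_{Folio} = 1001/18, so p_{Folio} = 62.5625.
Then p_{Quill} = 142/3 + (1/3)·62.5625 = 68.1875.
q_{Folio} = 233 − 3·62.5625 + 2·68.1875 = 181.6875.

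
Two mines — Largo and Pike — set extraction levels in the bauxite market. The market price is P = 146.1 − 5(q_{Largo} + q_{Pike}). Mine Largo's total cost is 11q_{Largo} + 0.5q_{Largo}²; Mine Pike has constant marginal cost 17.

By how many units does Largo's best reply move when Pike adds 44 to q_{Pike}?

-20

Mine Largo's profit: π = q_{Largo}(146.1 − 5(q_{Largo} + q_{Pike})) − 11q_{Largo} − 0.5q_{Largo}².
∂π/∂q_{Largo} = 135.1 − 11q_{Largo} − 5q_{Pike} = 0, so q_{Largo} = 1351/110 − (5/11)q_{Pike}.
The reaction-function slope is −5/11, so a 44-unit rise in q_{Pike} moves q_{Largo} by −5/11 × 44 = −20. Largo's best response falls — the actions are strategic substitutes.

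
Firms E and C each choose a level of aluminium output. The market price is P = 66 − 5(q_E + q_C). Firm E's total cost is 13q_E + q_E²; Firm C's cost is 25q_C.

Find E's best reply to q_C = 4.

2.75

Firm E's profit: π = q_E(66 − 5(q_E + q_C)) − 13q_E − q_E².
∂π/∂q_E = 53 − 12q_E − 5q_C = 0, so q_E = 53/12 − (5/12)q_C.
At q_C = 4: q_E = 53/12 − (5/12)·4 = 2.75.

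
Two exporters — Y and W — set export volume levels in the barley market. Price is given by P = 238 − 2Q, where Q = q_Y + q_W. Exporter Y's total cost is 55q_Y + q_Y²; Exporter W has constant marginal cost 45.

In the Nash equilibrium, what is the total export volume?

56.9

Exporter Y's profit: π = q_Y(238 − 2(q_Y + q_W)) − 55q_Y − q_Y².
∂π/∂q_Y = 183 − 6q_Y − 2q_W = 0, so q_Y = 30.5 − (1/3)q_W.
For W: ∂π/∂q_W = 193 − 4q_W − 2q_Y = 0 ⇒ q_W = 48.25 − 0.5q_Y.
Solving the two reaction functions simultaneously: (1 − (−1/3)(−0.5))q_Y = 30.5 − (1/3)·48.25, so (5/6)q_Y = 173/12 and q_Y = 17.3.
Then q_W = 48.25 − 0.5·17.3 = 39.6.
Total export volume: 17.3 + 39.6 = 56.9.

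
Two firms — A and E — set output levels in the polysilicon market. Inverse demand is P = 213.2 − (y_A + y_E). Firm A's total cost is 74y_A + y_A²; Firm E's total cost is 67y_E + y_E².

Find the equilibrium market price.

Firm A's profit: π = y_A(213.2 − (y_A + y_E)) − 74y_A − y_A².
∂π/∂y_A = 139.2 − 4y_A − y_E = 0, so y_A = 34.8 − 0.25y_E.
By the same steps for E: y_E = 36.55 − 0.25y_A.
Plugging y_E into A's best response: y_A = 34.8 − 0.25(36.55 − 0.25y_A) ⇒ 0.9375y_A = 25.6625, so y_A = 2053/75.
Then y_E = 36.55 − 0.25·(2053/75) = 2228/75.
Equilibrium price: P = 213.2 − 57.08 = 156.12.

156.12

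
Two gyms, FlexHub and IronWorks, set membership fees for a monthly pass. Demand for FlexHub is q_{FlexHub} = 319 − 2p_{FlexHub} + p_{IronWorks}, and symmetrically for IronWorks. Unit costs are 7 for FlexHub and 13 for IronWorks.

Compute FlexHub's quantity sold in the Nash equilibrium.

209.6

FlexHub's profit: π = (p_{FlexHub} − 7)(319 − 2p_{FlexHub} + p_{IronWorks}).
∂π/∂p_{FlexHub} = 333 − 4p_{FlexHub} + p_{IronWorks} = 0 ⇒ p_{FlexHub} = 83.25 + 0.25p_{IronWorks}.
Similarly p_{IronWorks} = 86.25 + 0.25p_{FlexHub}.
Substituting the second reaction function into the first: p_{FlexHub} = 83.25 + 0.25(86.25 + 0.25p_{FlexHub}), which gives 0.9375p_{FlexHub} = 104.8125 ⇒ p_{FlexHub} = 111.8.
Then p_{IronWorks} = 86.25 + 0.25·111.8 = 114.2.
q_{FlexHub} = 319 − 2·111.8 + 114.2 = 209.6.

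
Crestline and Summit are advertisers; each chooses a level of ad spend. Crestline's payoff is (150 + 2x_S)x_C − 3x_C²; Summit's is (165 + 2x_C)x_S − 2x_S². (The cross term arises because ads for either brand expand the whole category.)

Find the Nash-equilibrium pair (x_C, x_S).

Expanding Crestline's payoff: 150x_C + 2x_Sx_C − 3x_C².
∂π/∂x_C = 150 + 2x_S − 6x_C = 0, so x_C = 25 + (1/3)x_S.
Likewise for Summit: x_S = 41.25 + 0.5x_C.
Solving the two reaction functions simultaneously: (1 − (1/3)(0.5))x_C = 25 + (1/3)·41.25, so (5/6)x_C = 38.75 and x_C = 46.5.
Then x_S = 41.25 + 0.5·46.5 = 64.5.

46.5, 64.5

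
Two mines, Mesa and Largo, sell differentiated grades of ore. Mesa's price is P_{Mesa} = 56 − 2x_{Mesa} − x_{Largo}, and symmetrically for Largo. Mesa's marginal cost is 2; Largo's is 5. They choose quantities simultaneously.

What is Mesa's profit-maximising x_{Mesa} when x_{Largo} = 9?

11.25

Mine Mesa's profit: π = x_{Mesa}(56 − 2x_{Mesa} − x_{Largo}) − 2x_{Mesa}.
∂π/∂x_{Mesa} = 54 − 4x_{Mesa} − x_{Largo} = 0 ⇒ x_{Mesa} = 13.5 − 0.25x_{Largo}.
At x_{Largo} = 9: x_{Mesa} = 13.5 − 0.25·9 = 11.25.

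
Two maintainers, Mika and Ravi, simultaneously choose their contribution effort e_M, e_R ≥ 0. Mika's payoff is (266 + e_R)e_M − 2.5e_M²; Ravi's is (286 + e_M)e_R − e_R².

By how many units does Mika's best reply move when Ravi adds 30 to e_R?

6

Expanding Mika's payoff: 266e_M + e_Re_M − 2.5e_M².
∂π/∂e_M = 266 + e_R − 5e_M = 0, so e_M = 53.2 + 0.2e_R.
The reaction-function slope is 0.2, so a 30-unit rise in e_R moves e_M by 0.2 × 30 = 6. Mika's best response rises — the actions are strategic complements.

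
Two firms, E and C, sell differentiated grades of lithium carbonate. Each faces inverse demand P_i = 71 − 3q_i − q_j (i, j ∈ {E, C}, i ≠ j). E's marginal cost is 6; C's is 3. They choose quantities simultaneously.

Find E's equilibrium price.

33.6

Firm E's profit: π = q_E(71 − 3q_E − q_C) − 6q_E.
∂π/∂q_E = 65 − 6q_E − q_C = 0 ⇒ q_E = 65/6 − (1/6)q_C.
Similarly q_C = 34/3 − (1/6)q_E.
Plugging q_C into E's best response: q_E = 65/6 − (1/6)(34/3 − (1/6)q_E) ⇒ (35/36)q_E = 161/18, so q_E = 9.2.
Then q_C = 34/3 − (1/6)·9.2 = 9.8.
P_E = 71 − 3·9.2 − 9.8 = 33.6.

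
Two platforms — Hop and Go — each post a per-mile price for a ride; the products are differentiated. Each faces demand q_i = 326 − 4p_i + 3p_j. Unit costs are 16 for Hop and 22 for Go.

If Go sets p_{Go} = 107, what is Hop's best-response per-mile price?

88.875

Hop's profit: π = (p_{Hop} − 16)(326 − 4p_{Hop} + 3p_{Go}).
∂π/∂p_{Hop} = 390 − 8p_{Hop} + 3p_{Go} = 0 ⇒ p_{Hop} = 48.75 + 0.375p_{Go}.
At p_{Go} = 107: p_{Hop} = 48.75 + 0.375·107 = 88.875.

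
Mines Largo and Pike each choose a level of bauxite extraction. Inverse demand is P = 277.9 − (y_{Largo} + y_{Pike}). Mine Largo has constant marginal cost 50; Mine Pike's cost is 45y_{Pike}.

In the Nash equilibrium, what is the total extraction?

153.6

Mine Largo's profit: π = y_{Largo}(277.9 − (y_{Largo} + y_{Pike})) − 50y_{Largo}.
∂π/∂y_{Largo} = 227.9 − 2y_{Largo} − y_{Pike} = 0, so y_{Largo} = 113.95 − 0.5y_{Pike}.
By the same steps for Pike: y_{Pike} = 116.45 − 0.5y_{Largo}.
Substituting the second reaction function into the first: y_{Largo} = 113.95 − 0.5(116.45 − 0.5y_{Largo}), which gives 0.75y_{Largo} = 55.725 ⇒ y_{Largo} = 74.3.
Then y_{Pike} = 116.45 − 0.5·74.3 = 79.3.
Total extraction: 74.3 + 79.3 = 153.6.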